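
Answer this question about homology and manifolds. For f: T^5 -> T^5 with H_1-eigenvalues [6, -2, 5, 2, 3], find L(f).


For a torus self-map: L(f) = det(I - A) where A acts on H_1.
L(f) = (1-6) * (1--2) * (1-5) * (1-2) * (1-3) = -5 * 3 * -4 * -1 * -2 = 120

120


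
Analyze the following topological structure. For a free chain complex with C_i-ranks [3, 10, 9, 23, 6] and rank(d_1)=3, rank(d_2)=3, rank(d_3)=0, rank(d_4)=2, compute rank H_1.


rank H_k = rank(ker d_k) - rank(im d_{k+1}).
rank(ker d_1) = rank(C_1) - rank(d_1) = 10 - 3 = 7.
rank(im d_{1+1}) = 3.
rank H_1 = 7 - 3 = 4

4


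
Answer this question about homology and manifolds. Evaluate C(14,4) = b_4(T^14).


By the Kunneth formula, b_k(T^n) = C(n,k).
b_4(T^14) = C(14,4).
C(14,4) = 14!/(4!*10!) = 1001

1001


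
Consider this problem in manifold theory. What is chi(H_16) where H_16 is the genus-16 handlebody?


A genus-g handlebody deformation retracts to a wedge of g circles.
chi(vee_g S^1) = 1 - g.
chi(H_16) = 1 - 16 = -15

-15


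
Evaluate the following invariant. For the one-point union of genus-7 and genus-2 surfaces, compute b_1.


For a wedge: H_1(A v B) = H_1(A) + H_1(B).
b_1(Sigma_7) = 14, b_1(Sigma_2) = 4.
b_1 = 14 + 4 = 18

18


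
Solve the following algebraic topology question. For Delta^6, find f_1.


Delta^6 has 6+1 vertices. A 1-face is a choice of 1+1 vertices.
f_1 = C(6+1, 1+1) = C(7,2) = 21

21


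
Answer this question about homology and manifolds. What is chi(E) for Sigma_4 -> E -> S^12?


chi(S^12) = 2 (n even), chi(Sigma_4) = 2 - 2*4 = -6.
chi(E) = 2 * (-6) = -12

-12


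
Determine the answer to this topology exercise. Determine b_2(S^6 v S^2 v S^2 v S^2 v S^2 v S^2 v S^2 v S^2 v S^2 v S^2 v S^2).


For a wedge of spheres, H_k (k>0) is free on one generator per sphere of dimension k.
Spheres of dimension 2: count = 10.
b_2 = 10

10


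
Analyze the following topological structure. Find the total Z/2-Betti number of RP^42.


H^k(RP^42; Z/2) = Z/2 for each 0 <= k <= 42.
Total dimension = 42 + 1 = 43

43


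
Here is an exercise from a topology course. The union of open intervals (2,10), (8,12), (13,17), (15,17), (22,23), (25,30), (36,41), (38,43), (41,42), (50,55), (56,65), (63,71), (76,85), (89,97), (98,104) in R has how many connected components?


Sort and merge overlapping open intervals.
Merged: (2,12), (13,17), (22,23), (25,30), (36,43), (50,55), (56,71), (76,85), (89,97), (98,104).
Number of components = 10

10


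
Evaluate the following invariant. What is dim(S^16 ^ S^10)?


S^m ^ S^n = S^{m+n}.
k = 16 + 10 = 26

26


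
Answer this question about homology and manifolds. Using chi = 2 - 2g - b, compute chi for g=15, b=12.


For a compact orientable surface with genus g and b boundary components: chi = 2 - 2g - b.
chi = 2 - 2*15 - 12 = 2 - 30 - 12 = -40

-40


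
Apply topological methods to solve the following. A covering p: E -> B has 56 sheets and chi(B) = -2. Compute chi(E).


For a finite covering: chi(E) = (number of sheets) * chi(B).
chi(E) = 56 * (-2) = -112

-112


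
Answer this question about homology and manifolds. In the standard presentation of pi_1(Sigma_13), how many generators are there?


Standard presentation: pi_1(Sigma_g) = <a_1,b_1,...,a_g,b_g | [a_1,b_1]...[a_g,b_g] = 1>.
Number of generators = 2g = 2*13 = 26

26


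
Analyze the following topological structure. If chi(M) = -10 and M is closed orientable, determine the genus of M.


chi = 2 - 2g for closed orientable surfaces.
-10 = 2 - 2g
2g = 2 - (-10) = 12
g = 6

6


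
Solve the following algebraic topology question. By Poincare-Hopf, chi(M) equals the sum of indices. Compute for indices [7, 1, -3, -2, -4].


Poincare-Hopf: chi(M) = sum of indices of zeros.
chi = (7) + (1) + (-3) + (-2) + (-4) = -1

-1


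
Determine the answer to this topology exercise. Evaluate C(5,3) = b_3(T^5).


By the Kunneth formula, b_k(T^n) = C(n,k).
b_3(T^5) = C(5,3).
C(5,3) = 5!/(3!*2!) = 10

10


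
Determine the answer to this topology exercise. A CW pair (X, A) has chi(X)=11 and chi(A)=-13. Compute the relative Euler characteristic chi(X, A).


Relative Euler characteristic: chi(X, A) = chi(X) - chi(A).
= 11 - (-13) = 24

24


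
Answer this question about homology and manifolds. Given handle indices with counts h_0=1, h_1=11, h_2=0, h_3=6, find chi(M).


Handles of index k contribute (-1)^k to chi (same as CW cells).
chi = (1) + (-11) + (0) + (-6) = -16

-16


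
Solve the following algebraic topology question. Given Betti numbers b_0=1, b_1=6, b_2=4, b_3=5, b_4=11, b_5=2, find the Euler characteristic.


chi = sum_k (-1)^k b_k.
= (1) + (-6) + (4) + (-5) + (11) + (-2)
= 3

3


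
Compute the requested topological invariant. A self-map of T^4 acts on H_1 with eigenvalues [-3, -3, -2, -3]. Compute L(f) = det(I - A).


For a torus self-map: L(f) = det(I - A) where A acts on H_1.
L(f) = (1--3) * (1--3) * (1--2) * (1--3) = 4 * 4 * 3 * 4 = 192

192


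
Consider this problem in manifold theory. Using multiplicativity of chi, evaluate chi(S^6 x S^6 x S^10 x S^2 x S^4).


chi is multiplicative: chi(X x Y) = chi(X) chi(Y).
Each even-dim sphere has chi = 2. There are 5 factors.
chi = 2^5 = 32

32


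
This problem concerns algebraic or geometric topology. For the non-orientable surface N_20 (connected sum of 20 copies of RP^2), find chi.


For a non-orientable closed surface with k crosscaps: chi = 2 - k.
Here k = 20.
chi = 2 - 20 = -18

-18


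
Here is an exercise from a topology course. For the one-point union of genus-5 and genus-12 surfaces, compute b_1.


For a wedge: H_1(A v B) = H_1(A) + H_1(B).
b_1(Sigma_5) = 10, b_1(Sigma_12) = 24.
b_1 = 10 + 24 = 34

34


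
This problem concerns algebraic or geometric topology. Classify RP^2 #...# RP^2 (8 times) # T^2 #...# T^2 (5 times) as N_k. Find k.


Since a >= 1, the sum is non-orientable; each T^2 can be replaced by RP^2 # RP^2 (since T^2#RP^2 = 3RP^2).
Total crosscaps k = 8 + 2*5 = 18.
Check via chi: chi = 8*1 + 5*0 - (8+5-1)*2 = -16 = 2 - k = -16. Consistent.

18


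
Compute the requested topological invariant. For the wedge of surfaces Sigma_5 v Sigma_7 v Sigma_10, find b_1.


For a wedge X v Y: reduced H_k(X v Y) = H_k(X) + H_k(Y).
Each Sigma_g contributes b_1 = 2g.
b_1 = 10 + 14 + 20 = 44

44


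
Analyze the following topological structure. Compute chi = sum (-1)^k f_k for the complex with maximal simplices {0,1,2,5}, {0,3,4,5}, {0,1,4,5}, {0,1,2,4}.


Enumerate all faces; f-vector: f_0=6, f_1=13, f_2=12, f_3=4.
chi = sum (-1)^k f_k = 1

1


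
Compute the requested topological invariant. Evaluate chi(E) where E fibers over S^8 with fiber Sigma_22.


chi(S^8) = 2 (n even), chi(Sigma_22) = 2 - 2*22 = -42.
chi(E) = 2 * (-42) = -84

-84


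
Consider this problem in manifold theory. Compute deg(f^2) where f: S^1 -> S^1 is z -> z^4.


deg(f) = 4. Degree is multiplicative: deg(f^2) = (deg f)^2.
deg(f^2) = (4)^2 = 16

16


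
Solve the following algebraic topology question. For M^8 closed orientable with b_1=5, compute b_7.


Poincare duality for closed orientable n-manifolds: b_k = b_{n-k}.
Here n = 8, so b_7 = b_1 = 5

5


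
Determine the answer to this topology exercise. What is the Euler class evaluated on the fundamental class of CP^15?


For any closed oriented manifold, <e(TM),[M]> = chi(M).
chi(CP^15) = 15+1 = 16

16


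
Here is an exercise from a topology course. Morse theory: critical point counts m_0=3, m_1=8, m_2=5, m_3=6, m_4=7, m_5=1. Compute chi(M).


Morse theory: chi(M) = sum_k (-1)^k m_k where m_k = #(index-k critical points).
= (3) + (-8) + (5) + (-6) + (7) + (-1) = 0

0


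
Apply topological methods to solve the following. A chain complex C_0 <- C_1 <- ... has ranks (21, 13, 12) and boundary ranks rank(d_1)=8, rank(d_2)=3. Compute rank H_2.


rank H_k = rank(ker d_k) - rank(im d_{k+1}).
rank(ker d_2) = rank(C_2) - rank(d_2) = 12 - 3 = 9.
rank(im d_{2+1}) = 0.
rank H_2 = 9 - 0 = 9

9


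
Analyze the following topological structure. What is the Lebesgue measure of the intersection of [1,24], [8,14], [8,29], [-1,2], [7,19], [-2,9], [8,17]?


Intersection = [max(a_i), min(b_i)] = [8, 2].
Since 8 > 2, the intersection is empty.
Length = 0

0


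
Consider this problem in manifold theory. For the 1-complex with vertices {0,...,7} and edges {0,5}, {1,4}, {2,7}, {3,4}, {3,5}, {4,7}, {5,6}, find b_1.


b_1 = E - V + (number of components).
E = 7, V = 8, components = 1.
b_1 = 7 - 8 + 1 = 0

0


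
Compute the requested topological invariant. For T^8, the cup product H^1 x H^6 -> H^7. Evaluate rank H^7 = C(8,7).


Cup product: H^p x H^q -> H^{p+q}; here p+q = 1+6 = 7.
rank H^k(T^n) = C(n,k).
C(8,7) = 8

8


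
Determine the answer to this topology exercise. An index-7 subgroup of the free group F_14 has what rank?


Nielsen-Schreier: an index-n subgroup of F_r is free of rank 1 + n(r-1).
Equivalently: chi(cover) = n*chi(base); chi(vee_r S^1) = 1 - 14 = -13.
chi(E) = 7*(-13) = -91; rank = 1 - chi(E) = 1 - (-91) = 92.
rank = 1 + 7*(14-1) = 1 + 91 = 92

92


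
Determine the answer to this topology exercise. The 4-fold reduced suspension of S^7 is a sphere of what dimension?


Each suspension raises dimension by 1: Sigma S^n = S^{n+1}.
Sigma^4 S^7 = S^{7+4} = S^11

11


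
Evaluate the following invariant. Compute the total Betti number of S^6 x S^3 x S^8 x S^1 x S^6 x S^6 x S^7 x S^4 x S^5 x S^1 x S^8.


Total Betti number is multiplicative under products.
Each S^d (d>=1) has total Betti number 2.
There are 11 sphere factors.
Total = 2^11 = 2048

2048


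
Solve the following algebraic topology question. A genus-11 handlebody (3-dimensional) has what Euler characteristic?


A genus-g handlebody deformation retracts to a wedge of g circles.
chi(vee_g S^1) = 1 - g.
chi(H_11) = 1 - 11 = -10

-10


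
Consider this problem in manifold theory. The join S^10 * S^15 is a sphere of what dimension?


Join of spheres: S^m * S^n = S^{m+n+1}.
dim = 10 + 15 + 1 = 26

26


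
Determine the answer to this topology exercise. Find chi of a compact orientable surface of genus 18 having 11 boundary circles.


For a compact orientable surface with genus g and b boundary components: chi = 2 - 2g - b.
chi = 2 - 2*18 - 11 = 2 - 36 - 11 = -45

-45


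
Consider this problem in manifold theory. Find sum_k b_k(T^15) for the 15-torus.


b_k(T^15) = C(15,k), so the sum over k is sum_k C(15,k) = 2^15.
Total = 2^15 = 32768

32768


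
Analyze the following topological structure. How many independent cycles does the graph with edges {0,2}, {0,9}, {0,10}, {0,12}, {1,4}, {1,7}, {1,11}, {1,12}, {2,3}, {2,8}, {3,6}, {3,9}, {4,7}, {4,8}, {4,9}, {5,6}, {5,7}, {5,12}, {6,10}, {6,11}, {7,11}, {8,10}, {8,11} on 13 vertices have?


b_1 = E - V + (number of components).
E = 23, V = 13, components = 1.
b_1 = 23 - 13 + 1 = 11

11


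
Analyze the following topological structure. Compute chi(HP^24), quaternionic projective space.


HP^24 has one cell in each dimension 0, 4, ..., 4*24 (24+1 cells, all even-dim).
chi = 24 + 1 = 25

25


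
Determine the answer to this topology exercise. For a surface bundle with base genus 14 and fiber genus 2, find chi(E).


For a fiber bundle F -> E -> B (with CW structure): chi(E) = chi(B) * chi(F).
chi(Sigma_14) = -26, chi(Sigma_2) = -2.
chi(E) = (-26) * (-2) = 52

52


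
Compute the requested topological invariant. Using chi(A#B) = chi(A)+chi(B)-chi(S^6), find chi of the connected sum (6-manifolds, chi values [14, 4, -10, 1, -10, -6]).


For n-manifolds: chi(A#B) = chi(A) + chi(B) - chi(S^6).
chi(S^6) = 1 + (-1)^6 = 2.
chi(#) = (sum chi_i) - (6-1)*chi(S^6) = -7 - 5*2 = -17

-17


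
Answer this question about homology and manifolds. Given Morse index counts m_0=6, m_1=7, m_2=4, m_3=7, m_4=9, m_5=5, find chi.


Morse theory: chi(M) = sum_k (-1)^k m_k where m_k = #(index-k critical points).
= (6) + (-7) + (4) + (-7) + (9) + (-5) = 0

0


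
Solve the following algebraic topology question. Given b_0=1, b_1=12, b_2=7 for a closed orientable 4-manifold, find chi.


By Poincare duality b_k = b_{4-k}, so full Betti numbers: b_0=1, b_1=12, b_2=7, b_3=12, b_4=1.
chi = sum (-1)^k b_k = -15

-15


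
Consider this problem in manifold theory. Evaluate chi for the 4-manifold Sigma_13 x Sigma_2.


chi(Sigma_13) = 2 - 2*13 = -24
chi(Sigma_2) = 2 - 2*2 = -2
chi(product) = (-24) * (-2) = 48

48


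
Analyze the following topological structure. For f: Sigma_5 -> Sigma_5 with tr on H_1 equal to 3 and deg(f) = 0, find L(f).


L(f) = tr(f_0*) - tr(f_1*) + tr(f_2*).
= 1 - (3) + (0)
= -2

-2


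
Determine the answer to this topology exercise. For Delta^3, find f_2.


Delta^3 has 3+1 vertices. A 2-face is a choice of 2+1 vertices.
f_2 = C(3+1, 2+1) = C(4,3) = 4

4


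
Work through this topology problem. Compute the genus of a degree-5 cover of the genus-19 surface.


For an n-sheeted cover: chi(E) = n * chi(B).
chi(Sigma_19) = 2 - 2*19 = -36.
chi(E) = 5 * (-36) = -180.
genus(E) = (2 - chi(E))/2 = (2 - (-180))/2 = 182/2 = 91

91


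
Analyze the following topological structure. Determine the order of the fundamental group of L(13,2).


pi_1(L(p,q)) = Z/pZ for any q coprime to p.
|pi_1(L(13,2))| = 13

13


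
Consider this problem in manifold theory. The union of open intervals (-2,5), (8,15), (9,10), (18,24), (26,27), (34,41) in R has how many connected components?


Sort and merge overlapping open intervals.
Merged: (-2,5), (8,15), (18,24), (26,27), (34,41).
Number of components = 5

5


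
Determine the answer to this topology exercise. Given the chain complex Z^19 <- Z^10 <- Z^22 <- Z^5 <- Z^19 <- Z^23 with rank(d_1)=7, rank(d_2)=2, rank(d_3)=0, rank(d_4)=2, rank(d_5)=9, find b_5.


rank H_k = rank(ker d_k) - rank(im d_{k+1}).
rank(ker d_5) = rank(C_5) - rank(d_5) = 23 - 9 = 14.
rank(im d_{5+1}) = 0.
rank H_5 = 14 - 0 = 14

14


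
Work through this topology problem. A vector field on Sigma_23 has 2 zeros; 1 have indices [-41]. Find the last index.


Poincare-Hopf: sum of indices = chi(M).
chi(Sigma_23) = 2 - 2*23 = -44.
Sum of known indices = -41.
x = chi - (sum known) = -44 - (-41) = -3

-3


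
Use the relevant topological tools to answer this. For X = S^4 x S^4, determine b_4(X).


Each S^d has Poincare polynomial 1 + t^d.
The product S^4 x S^4 has Poincare polynomial prod(1+t^d_i).
Expanding: b_0=1, b_4=2, b_8=1.
b_4 = 2

2


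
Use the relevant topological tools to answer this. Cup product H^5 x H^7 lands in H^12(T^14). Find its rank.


Cup product: H^p x H^q -> H^{p+q}; here p+q = 5+7 = 12.
rank H^k(T^n) = C(n,k).
C(14,12) = 91

91


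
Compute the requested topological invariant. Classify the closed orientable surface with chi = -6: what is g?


chi = 2 - 2g for closed orientable surfaces.
-6 = 2 - 2g
2g = 2 - (-6) = 8
g = 4

4


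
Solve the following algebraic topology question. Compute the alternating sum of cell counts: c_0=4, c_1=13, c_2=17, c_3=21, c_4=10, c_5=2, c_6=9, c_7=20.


chi = sum_k (-1)^k c_k.
= (-1)^0*4 + (-1)^1*13 + (-1)^2*17 + (-1)^3*21 + (-1)^4*10 + (-1)^5*2 + (-1)^6*9 + (-1)^7*20
= (4) + (-13) + (17) + (-21) + (10) + (-2) + (9) + (-20)
= -16

-16


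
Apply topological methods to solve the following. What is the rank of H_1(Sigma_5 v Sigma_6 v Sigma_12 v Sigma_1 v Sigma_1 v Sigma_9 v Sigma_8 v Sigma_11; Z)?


For a wedge X v Y: reduced H_k(X v Y) = H_k(X) + H_k(Y).
Each Sigma_g contributes b_1 = 2g.
b_1 = 10 + 12 + 24 + 2 + 2 + 18 + 16 + 22 = 106

106


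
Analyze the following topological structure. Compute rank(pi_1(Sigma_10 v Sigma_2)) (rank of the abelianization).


For a wedge: H_1(A v B) = H_1(A) + H_1(B).
b_1(Sigma_10) = 20, b_1(Sigma_2) = 4.
b_1 = 20 + 4 = 24

24


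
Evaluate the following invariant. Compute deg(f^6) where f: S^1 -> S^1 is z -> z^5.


deg(f) = 5. Degree is multiplicative: deg(f^6) = (deg f)^6.
deg(f^6) = (5)^6 = 15625

15625


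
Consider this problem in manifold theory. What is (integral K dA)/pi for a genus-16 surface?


Gauss-Bonnet: integral K dA = 2*pi*chi(M).
chi(Sigma_16) = 2 - 2*16 = -30.
(integral K dA)/pi = 2*chi = 2*(-30) = -60

-60


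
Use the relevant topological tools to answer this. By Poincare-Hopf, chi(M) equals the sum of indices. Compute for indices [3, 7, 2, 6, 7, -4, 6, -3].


Poincare-Hopf: chi(M) = sum of indices of zeros.
chi = (3) + (7) + (2) + (6) + (7) + (-4) + (6) + (-3) = 24

24


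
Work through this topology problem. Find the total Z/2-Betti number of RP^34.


H^k(RP^34; Z/2) = Z/2 for each 0 <= k <= 34.
Total dimension = 34 + 1 = 35

35


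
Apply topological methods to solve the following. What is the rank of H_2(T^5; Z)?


By the Kunneth formula, b_k(T^n) = C(n,k).
b_2(T^5) = C(5,2).
C(5,2) = 5!/(2!*3!) = 10

10


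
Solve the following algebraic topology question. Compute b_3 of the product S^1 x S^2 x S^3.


Each S^d has Poincare polynomial 1 + t^d.
The product S^1 x S^2 x S^3 has Poincare polynomial prod(1+t^d_i).
Expanding: b_0=1, b_1=1, b_2=1, b_3=2, b_4=1, b_5=1, b_6=1.
b_3 = 2

2


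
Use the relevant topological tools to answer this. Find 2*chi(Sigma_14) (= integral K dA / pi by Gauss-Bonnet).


Gauss-Bonnet: integral K dA = 2*pi*chi(M).
chi(Sigma_14) = 2 - 2*14 = -26.
(integral K dA)/pi = 2*chi = 2*(-26) = -52

-52


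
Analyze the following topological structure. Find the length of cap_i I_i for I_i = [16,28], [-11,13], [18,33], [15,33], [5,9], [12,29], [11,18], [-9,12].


Intersection = [max(a_i), min(b_i)] = [18, 9].
Since 18 > 9, the intersection is empty.
Length = 0

0


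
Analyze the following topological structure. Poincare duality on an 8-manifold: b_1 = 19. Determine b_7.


Poincare duality for closed orientable n-manifolds: b_k = b_{n-k}.
Here n = 8, so b_7 = b_1 = 19

19


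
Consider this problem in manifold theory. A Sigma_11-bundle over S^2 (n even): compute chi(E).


chi(S^2) = 2 (n even), chi(Sigma_11) = 2 - 2*11 = -20.
chi(E) = 2 * (-20) = -40

-40


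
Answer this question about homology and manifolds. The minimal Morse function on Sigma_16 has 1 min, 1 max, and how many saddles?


A perfect Morse function has m_k = b_k.
For Sigma_16: b_0=1, b_1=2g=32, b_2=1.
Saddles m_1 = 2g = 32

32


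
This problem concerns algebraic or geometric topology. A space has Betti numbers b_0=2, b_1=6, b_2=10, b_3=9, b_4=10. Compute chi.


chi = sum_k (-1)^k b_k.
= (2) + (-6) + (10) + (-9) + (10)
= 7

7


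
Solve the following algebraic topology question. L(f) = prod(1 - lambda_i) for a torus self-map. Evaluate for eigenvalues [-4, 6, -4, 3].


For a torus self-map: L(f) = det(I - A) where A acts on H_1.
L(f) = (1--4) * (1-6) * (1--4) * (1-3) = 5 * -5 * 5 * -2 = 250

250


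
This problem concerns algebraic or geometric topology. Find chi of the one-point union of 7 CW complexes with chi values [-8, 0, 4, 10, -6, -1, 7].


chi(A v B) = chi(A) + chi(B) - 1 (one point identified).
For 7 spaces: chi = (sum chi_i) - (7 - 1).
sum = 6; chi = 6 - 6 = 0

0


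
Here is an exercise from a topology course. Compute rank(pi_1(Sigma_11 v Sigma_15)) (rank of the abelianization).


For a wedge: H_1(A v B) = H_1(A) + H_1(B).
b_1(Sigma_11) = 22, b_1(Sigma_15) = 30.
b_1 = 22 + 30 = 52

52


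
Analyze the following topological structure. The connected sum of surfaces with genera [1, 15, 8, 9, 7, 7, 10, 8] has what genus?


Genus is additive under connected sum of orientable surfaces.
g = 1 + 15 + 8 + 9 + 7 + 7 + 10 + 8 = 65

65


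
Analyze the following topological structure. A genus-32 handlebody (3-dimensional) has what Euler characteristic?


A genus-g handlebody deformation retracts to a wedge of g circles.
chi(vee_g S^1) = 1 - g.
chi(H_32) = 1 - 32 = -31

-31


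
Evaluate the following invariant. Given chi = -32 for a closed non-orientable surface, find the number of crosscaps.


chi = 2 - k for closed non-orientable surfaces with k crosscaps.
-32 = 2 - k
k = 2 - (-32) = 34

34


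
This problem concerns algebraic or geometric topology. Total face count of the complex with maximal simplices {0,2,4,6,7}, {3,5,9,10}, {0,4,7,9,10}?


Each maximal simplex on m vertices has 2^m - 1 nonempty faces.
Take the union (dedupe shared faces).
Total distinct faces = 67

67


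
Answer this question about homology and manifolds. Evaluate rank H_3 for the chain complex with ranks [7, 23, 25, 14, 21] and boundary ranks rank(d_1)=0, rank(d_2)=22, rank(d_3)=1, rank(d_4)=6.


rank H_k = rank(ker d_k) - rank(im d_{k+1}).
rank(ker d_3) = rank(C_3) - rank(d_3) = 14 - 1 = 13.
rank(im d_{3+1}) = 6.
rank H_3 = 13 - 6 = 7

7


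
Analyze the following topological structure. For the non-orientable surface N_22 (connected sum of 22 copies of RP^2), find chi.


For a non-orientable closed surface with k crosscaps: chi = 2 - k.
Here k = 22.
chi = 2 - 22 = -20

-20


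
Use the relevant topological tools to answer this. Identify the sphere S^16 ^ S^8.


S^m ^ S^n = S^{m+n}.
k = 16 + 8 = 24

24


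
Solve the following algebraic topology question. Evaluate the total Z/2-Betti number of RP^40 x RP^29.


dim H^*(RP^n; Z/2) = n+1 (one Z/2 in each degree 0..n).
Total Betti number is multiplicative.
Total = (40+1) * (29+1) = 41 * 30 = 1230

1230


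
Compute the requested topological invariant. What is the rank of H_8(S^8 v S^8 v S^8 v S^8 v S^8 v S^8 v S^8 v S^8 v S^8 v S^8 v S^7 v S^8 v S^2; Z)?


For a wedge of spheres, H_k (k>0) is free on one generator per sphere of dimension k.
Spheres of dimension 8: count = 11.
b_8 = 11

11


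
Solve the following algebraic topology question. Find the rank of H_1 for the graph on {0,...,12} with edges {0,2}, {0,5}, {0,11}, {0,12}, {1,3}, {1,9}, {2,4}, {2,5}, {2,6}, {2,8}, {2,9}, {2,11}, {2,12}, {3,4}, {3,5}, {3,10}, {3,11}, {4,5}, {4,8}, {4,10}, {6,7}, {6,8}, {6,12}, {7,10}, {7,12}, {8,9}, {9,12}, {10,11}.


b_1 = E - V + (number of components).
E = 28, V = 13, components = 1.
b_1 = 28 - 13 + 1 = 16

16


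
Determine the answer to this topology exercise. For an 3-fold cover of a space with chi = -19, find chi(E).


For a finite covering: chi(E) = (number of sheets) * chi(B).
chi(E) = 3 * (-19) = -57

-57


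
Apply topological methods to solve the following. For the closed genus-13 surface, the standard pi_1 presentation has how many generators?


Standard presentation: pi_1(Sigma_g) = <a_1,b_1,...,a_g,b_g | [a_1,b_1]...[a_g,b_g] = 1>.
Number of generators = 2g = 2*13 = 26

26


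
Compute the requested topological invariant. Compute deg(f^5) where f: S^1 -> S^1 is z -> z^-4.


deg(f) = -4. Degree is multiplicative: deg(f^5) = (deg f)^5.
deg(f^5) = (-4)^5 = -1024

-1024


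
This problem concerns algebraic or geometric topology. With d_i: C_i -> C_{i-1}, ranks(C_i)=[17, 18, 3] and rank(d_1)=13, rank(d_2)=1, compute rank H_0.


rank H_k = rank(ker d_k) - rank(im d_{k+1}).
rank(ker d_0) = rank(C_0) - rank(d_0) = 17 - 0 = 17.
rank(im d_{0+1}) = 13.
rank H_0 = 17 - 13 = 4

4


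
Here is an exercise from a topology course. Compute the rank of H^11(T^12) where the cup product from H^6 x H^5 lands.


Cup product: H^p x H^q -> H^{p+q}; here p+q = 6+5 = 11.
rank H^k(T^n) = C(n,k).
C(12,11) = 12

12


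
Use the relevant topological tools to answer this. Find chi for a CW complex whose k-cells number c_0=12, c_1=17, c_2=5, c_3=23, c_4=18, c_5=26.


chi = sum_k (-1)^k c_k.
= (-1)^0*12 + (-1)^1*17 + (-1)^2*5 + (-1)^3*23 + (-1)^4*18 + (-1)^5*26
= (12) + (-17) + (5) + (-23) + (18) + (-26)
= -31

-31


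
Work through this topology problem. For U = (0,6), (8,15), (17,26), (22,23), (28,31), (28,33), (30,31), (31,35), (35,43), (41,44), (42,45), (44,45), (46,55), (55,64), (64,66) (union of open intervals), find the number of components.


Sort and merge overlapping open intervals.
Merged: (0,6), (8,15), (17,26), (28,35), (35,45), (46,55), (55,64), (64,66).
Number of components = 8

8


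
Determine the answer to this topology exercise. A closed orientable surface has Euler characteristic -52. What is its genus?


chi = 2 - 2g for closed orientable surfaces.
-52 = 2 - 2g
2g = 2 - (-52) = 54
g = 27

27


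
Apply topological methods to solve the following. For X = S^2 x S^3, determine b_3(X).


Each S^d has Poincare polynomial 1 + t^d.
The product S^2 x S^3 has Poincare polynomial prod(1+t^d_i).
Expanding: b_0=1, b_2=1, b_3=1, b_5=1.
b_3 = 1

1


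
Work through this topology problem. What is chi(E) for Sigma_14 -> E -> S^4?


chi(S^4) = 2 (n even), chi(Sigma_14) = 2 - 2*14 = -26.
chi(E) = 2 * (-26) = -52

-52


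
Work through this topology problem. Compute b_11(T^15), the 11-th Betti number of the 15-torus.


By the Kunneth formula, b_k(T^n) = C(n,k).
b_11(T^15) = C(15,11).
C(15,11) = 15!/(11!*4!) = 1365

1365


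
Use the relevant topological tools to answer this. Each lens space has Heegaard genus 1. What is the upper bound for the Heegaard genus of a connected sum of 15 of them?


Heegaard genus satisfies g(A#B) <= g(A) + g(B).
Each lens space has g = 1.
Upper bound: 15 * 1 = 15

15


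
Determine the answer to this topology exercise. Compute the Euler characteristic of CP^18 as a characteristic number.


For any closed oriented manifold, <e(TM),[M]> = chi(M).
chi(CP^18) = 18+1 = 19

19


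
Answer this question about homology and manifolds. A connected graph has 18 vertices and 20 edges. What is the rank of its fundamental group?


For a connected graph: rank(pi_1) = b_1 = E - V + 1 = 1 - chi.
chi = V - E = 18 - 20 = -2.
rank = 1 - (-2) = 20 - 18 + 1 = 3

3


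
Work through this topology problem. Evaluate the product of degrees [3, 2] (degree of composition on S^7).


Degree is multiplicative: deg(composition) = product of degrees.
= (3) * (2) = 6

6


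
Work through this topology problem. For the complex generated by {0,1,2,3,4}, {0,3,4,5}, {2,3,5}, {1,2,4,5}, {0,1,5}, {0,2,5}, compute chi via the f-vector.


Enumerate all faces; f-vector: f_0=6, f_1=15, f_2=19, f_3=7, f_4=1.
chi = sum (-1)^k f_k = 4

4


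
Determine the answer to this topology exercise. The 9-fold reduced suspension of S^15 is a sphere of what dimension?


Each suspension raises dimension by 1: Sigma S^n = S^{n+1}.
Sigma^9 S^15 = S^{15+9} = S^24

24


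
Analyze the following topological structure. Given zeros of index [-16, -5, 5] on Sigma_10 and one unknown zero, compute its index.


Poincare-Hopf: sum of indices = chi(M).
chi(Sigma_10) = 2 - 2*10 = -18.
Sum of known indices = -16.
x = chi - (sum known) = -18 - (-16) = -2

-2


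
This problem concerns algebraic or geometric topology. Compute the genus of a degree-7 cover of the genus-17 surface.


For an n-sheeted cover: chi(E) = n * chi(B).
chi(Sigma_17) = 2 - 2*17 = -32.
chi(E) = 7 * (-32) = -224.
genus(E) = (2 - chi(E))/2 = (2 - (-224))/2 = 226/2 = 113

113


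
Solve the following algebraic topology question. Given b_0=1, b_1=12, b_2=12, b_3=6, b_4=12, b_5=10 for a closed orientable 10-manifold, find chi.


By Poincare duality b_k = b_{10-k}, so full Betti numbers: b_0=1, b_1=12, b_2=12, b_3=6, b_4=12, b_5=10, b_6=12, b_7=6, b_8=12, b_9=12, b_10=1.
chi = sum (-1)^k b_k = 4

4


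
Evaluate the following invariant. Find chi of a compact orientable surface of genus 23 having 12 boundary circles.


For a compact orientable surface with genus g and b boundary components: chi = 2 - 2g - b.
chi = 2 - 2*23 - 12 = 2 - 46 - 12 = -56

-56


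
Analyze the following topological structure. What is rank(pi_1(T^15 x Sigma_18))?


pi_1(A x B) = pi_1(A) x pi_1(B); rank of abelianization = b_1.
b_1(T^15) = 15, b_1(Sigma_18) = 2*18 = 36.
b_1(product) = 15 + 36 = 51

51


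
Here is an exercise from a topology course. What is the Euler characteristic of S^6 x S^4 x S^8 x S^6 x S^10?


chi is multiplicative: chi(X x Y) = chi(X) chi(Y).
Each even-dim sphere has chi = 2. There are 5 factors.
chi = 2^5 = 32

32


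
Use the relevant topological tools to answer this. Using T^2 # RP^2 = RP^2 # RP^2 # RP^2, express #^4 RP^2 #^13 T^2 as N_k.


Since a >= 1, the sum is non-orientable; each T^2 can be replaced by RP^2 # RP^2 (since T^2#RP^2 = 3RP^2).
Total crosscaps k = 4 + 2*13 = 30.
Check via chi: chi = 4*1 + 13*0 - (4+13-1)*2 = -28 = 2 - k = -28. Consistent.

30


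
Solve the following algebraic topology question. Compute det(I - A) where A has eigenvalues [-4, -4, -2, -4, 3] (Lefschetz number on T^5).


For a torus self-map: L(f) = det(I - A) where A acts on H_1.
L(f) = (1--4) * (1--4) * (1--2) * (1--4) * (1-3) = 5 * 5 * 3 * 5 * -2 = -750

-750


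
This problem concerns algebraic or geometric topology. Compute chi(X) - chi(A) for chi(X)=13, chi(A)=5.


Relative Euler characteristic: chi(X, A) = chi(X) - chi(A).
= 13 - (5) = 8

8


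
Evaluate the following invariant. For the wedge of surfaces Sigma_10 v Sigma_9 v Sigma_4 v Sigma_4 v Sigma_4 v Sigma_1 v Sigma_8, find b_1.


For a wedge X v Y: reduced H_k(X v Y) = H_k(X) + H_k(Y).
Each Sigma_g contributes b_1 = 2g.
b_1 = 20 + 18 + 8 + 8 + 8 + 2 + 16 = 80

80


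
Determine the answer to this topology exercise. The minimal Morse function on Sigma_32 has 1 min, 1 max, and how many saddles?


A perfect Morse function has m_k = b_k.
For Sigma_32: b_0=1, b_1=2g=64, b_2=1.
Saddles m_1 = 2g = 64

64


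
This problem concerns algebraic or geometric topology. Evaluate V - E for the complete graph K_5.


K_5: V = 5, E = C(5,2) = 10.
chi = V - E = 5 - 10 = -5

-5


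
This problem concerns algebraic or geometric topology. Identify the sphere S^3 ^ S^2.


S^m ^ S^n = S^{m+n}.
k = 3 + 2 = 5

5


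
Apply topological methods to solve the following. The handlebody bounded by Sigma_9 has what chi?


A genus-g handlebody deformation retracts to a wedge of g circles.
chi(vee_g S^1) = 1 - g.
chi(H_9) = 1 - 9 = -8

-8


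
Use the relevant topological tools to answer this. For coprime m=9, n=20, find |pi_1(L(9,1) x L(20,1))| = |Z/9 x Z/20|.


pi_1(X x Y) = pi_1(X) x pi_1(Y).
pi_1(L(9,1)) = Z/9, pi_1(L(20,1)) = Z/20.
|Z/9 x Z/20| = 9 * 20 = 180

180


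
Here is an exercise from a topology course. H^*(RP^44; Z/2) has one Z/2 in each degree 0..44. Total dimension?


H^k(RP^44; Z/2) = Z/2 for each 0 <= k <= 44.
Total dimension = 44 + 1 = 45

45


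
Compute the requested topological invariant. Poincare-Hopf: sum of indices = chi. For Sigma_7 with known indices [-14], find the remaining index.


Poincare-Hopf: sum of indices = chi(M).
chi(Sigma_7) = 2 - 2*7 = -12.
Sum of known indices = -14.
x = chi - (sum known) = -12 - (-14) = 2

2


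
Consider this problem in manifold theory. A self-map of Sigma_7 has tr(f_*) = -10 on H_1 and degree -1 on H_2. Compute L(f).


L(f) = tr(f_0*) - tr(f_1*) + tr(f_2*).
= 1 - (-10) + (-1)
= 10

10


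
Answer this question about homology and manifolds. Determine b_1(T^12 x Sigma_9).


pi_1(A x B) = pi_1(A) x pi_1(B); rank of abelianization = b_1.
b_1(T^12) = 12, b_1(Sigma_9) = 2*9 = 18.
b_1(product) = 12 + 18 = 30

30


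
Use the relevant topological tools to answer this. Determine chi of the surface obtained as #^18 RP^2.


For a non-orientable closed surface with k crosscaps: chi = 2 - k.
Here k = 18.
chi = 2 - 18 = -16

-16


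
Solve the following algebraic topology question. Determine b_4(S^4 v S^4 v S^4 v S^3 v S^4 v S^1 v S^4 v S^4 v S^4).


For a wedge of spheres, H_k (k>0) is free on one generator per sphere of dimension k.
Spheres of dimension 4: count = 7.
b_4 = 7

7


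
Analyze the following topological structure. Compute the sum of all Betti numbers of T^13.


b_k(T^13) = C(13,k), so the sum over k is sum_k C(13,k) = 2^13.
Total = 2^13 = 8192

8192


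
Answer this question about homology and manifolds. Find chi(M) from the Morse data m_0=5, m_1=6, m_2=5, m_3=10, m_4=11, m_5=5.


Morse theory: chi(M) = sum_k (-1)^k m_k where m_k = #(index-k critical points).
= (5) + (-6) + (5) + (-10) + (11) + (-5) = 0

0


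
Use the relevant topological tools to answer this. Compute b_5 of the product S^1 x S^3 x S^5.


Each S^d has Poincare polynomial 1 + t^d.
The product S^1 x S^3 x S^5 has Poincare polynomial prod(1+t^d_i).
Expanding: b_0=1, b_1=1, b_3=1, b_4=1, b_5=1, b_6=1, b_8=1, b_9=1.
b_5 = 1

1


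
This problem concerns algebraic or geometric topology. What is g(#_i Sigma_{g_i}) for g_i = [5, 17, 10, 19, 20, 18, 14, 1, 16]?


Genus is additive under connected sum of orientable surfaces.
g = 5 + 17 + 10 + 19 + 20 + 18 + 14 + 1 + 16 = 120

120


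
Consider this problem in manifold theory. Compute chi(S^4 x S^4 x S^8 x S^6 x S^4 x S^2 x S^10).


chi is multiplicative: chi(X x Y) = chi(X) chi(Y).
Each even-dim sphere has chi = 2. There are 7 factors.
chi = 2^7 = 128

128


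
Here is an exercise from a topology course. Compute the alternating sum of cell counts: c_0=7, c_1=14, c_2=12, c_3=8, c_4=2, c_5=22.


chi = sum_k (-1)^k c_k.
= (-1)^0*7 + (-1)^1*14 + (-1)^2*12 + (-1)^3*8 + (-1)^4*2 + (-1)^5*22
= (7) + (-14) + (12) + (-8) + (2) + (-22)
= -23

-23


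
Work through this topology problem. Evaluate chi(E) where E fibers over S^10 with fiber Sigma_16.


chi(S^10) = 2 (n even), chi(Sigma_16) = 2 - 2*16 = -30.
chi(E) = 2 * (-30) = -60

-60


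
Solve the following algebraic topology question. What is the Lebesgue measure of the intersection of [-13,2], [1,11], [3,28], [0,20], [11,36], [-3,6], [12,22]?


Intersection = [max(a_i), min(b_i)] = [12, 2].
Since 12 > 2, the intersection is empty.
Length = 0

0


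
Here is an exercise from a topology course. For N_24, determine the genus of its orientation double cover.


chi(N_24) = 2 - 24 = -22.
Double cover: chi(Sigma_g) = 2 * chi(N_24) = 2*(-22) = -44.
2 - 2g = -44, so g = (2 - (-44))/2 = 46/2 = 23

23


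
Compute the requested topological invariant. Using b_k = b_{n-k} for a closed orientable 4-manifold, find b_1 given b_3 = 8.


Poincare duality for closed orientable n-manifolds: b_k = b_{n-k}.
Here n = 4, so b_1 = b_3 = 8

8


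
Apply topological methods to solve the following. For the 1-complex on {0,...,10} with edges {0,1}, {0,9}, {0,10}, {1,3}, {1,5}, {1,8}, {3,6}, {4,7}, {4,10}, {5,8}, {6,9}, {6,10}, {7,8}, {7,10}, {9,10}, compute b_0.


Run DFS/union-find over 11 vertices.
V = 11, E = 15.
Number of components = 2

2


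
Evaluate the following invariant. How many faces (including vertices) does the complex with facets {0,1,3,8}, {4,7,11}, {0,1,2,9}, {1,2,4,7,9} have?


Each maximal simplex on m vertices has 2^m - 1 nonempty faces.
Take the union (dedupe shared faces).
Total distinct faces = 55

55


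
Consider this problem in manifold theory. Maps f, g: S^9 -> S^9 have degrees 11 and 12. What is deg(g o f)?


Degree is multiplicative under composition: deg(g o f) = deg(g) * deg(f).
= 12 * 11 = 132

132


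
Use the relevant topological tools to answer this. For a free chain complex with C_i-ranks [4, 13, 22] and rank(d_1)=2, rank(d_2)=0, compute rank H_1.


rank H_k = rank(ker d_k) - rank(im d_{k+1}).
rank(ker d_1) = rank(C_1) - rank(d_1) = 13 - 2 = 11.
rank(im d_{1+1}) = 0.
rank H_1 = 11 - 0 = 11

11


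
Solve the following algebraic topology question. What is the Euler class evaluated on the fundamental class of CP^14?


For any closed oriented manifold, <e(TM),[M]> = chi(M).
chi(CP^14) = 14+1 = 15

15


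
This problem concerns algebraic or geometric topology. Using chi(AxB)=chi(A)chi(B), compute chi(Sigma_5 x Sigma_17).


chi(Sigma_5) = 2 - 2*5 = -8
chi(Sigma_17) = 2 - 2*17 = -32
chi(product) = (-8) * (-32) = 256

256


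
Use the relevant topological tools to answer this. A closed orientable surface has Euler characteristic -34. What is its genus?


chi = 2 - 2g for closed orientable surfaces.
-34 = 2 - 2g
2g = 2 - (-34) = 36
g = 18

18


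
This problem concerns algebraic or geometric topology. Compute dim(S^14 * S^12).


Join of spheres: S^m * S^n = S^{m+n+1}.
dim = 14 + 12 + 1 = 27

27


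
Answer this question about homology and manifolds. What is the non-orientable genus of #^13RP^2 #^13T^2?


Since a >= 1, the sum is non-orientable; each T^2 can be replaced by RP^2 # RP^2 (since T^2#RP^2 = 3RP^2).
Total crosscaps k = 13 + 2*13 = 39.
Check via chi: chi = 13*1 + 13*0 - (13+13-1)*2 = -37 = 2 - k = -37. Consistent.

39


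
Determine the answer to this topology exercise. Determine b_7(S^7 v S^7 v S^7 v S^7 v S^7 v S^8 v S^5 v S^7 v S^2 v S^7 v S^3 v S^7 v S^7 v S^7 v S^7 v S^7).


For a wedge of spheres, H_k (k>0) is free on one generator per sphere of dimension k.
Spheres of dimension 7: count = 12.
b_7 = 12

12


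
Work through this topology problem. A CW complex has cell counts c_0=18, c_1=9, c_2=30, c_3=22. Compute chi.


chi = sum_k (-1)^k c_k.
= (-1)^0*18 + (-1)^1*9 + (-1)^2*30 + (-1)^3*22
= (18) + (-9) + (30) + (-22)
= 17

17


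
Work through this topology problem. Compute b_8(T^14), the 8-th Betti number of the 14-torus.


By the Kunneth formula, b_k(T^n) = C(n,k).
b_8(T^14) = C(14,8).
C(14,8) = 14!/(8!*6!) = 3003

3003


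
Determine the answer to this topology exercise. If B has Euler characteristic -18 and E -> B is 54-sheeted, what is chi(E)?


For a finite covering: chi(E) = (number of sheets) * chi(B).
chi(E) = 54 * (-18) = -972

-972


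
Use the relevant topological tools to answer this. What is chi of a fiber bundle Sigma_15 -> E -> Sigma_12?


For a fiber bundle F -> E -> B (with CW structure): chi(E) = chi(B) * chi(F).
chi(Sigma_12) = -22, chi(Sigma_15) = -28.
chi(E) = (-22) * (-28) = 616

616


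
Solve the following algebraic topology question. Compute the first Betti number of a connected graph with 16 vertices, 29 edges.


For a connected graph: rank(pi_1) = b_1 = E - V + 1 = 1 - chi.
chi = V - E = 16 - 29 = -13.
rank = 1 - (-13) = 29 - 16 + 1 = 14

14


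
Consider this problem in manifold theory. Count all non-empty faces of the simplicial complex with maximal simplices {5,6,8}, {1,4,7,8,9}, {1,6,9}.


Each maximal simplex on m vertices has 2^m - 1 nonempty faces.
Take the union (dedupe shared faces).
Total distinct faces = 40

40


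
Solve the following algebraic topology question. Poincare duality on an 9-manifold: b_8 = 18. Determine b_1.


Poincare duality for closed orientable n-manifolds: b_k = b_{n-k}.
Here n = 9, so b_1 = b_8 = 18

18


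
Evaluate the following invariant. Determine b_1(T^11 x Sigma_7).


pi_1(A x B) = pi_1(A) x pi_1(B); rank of abelianization = b_1.
b_1(T^11) = 11, b_1(Sigma_7) = 2*7 = 14.
b_1(product) = 11 + 14 = 25

25


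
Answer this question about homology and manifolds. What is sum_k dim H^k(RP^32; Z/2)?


H^k(RP^32; Z/2) = Z/2 for each 0 <= k <= 32.
Total dimension = 32 + 1 = 33

33


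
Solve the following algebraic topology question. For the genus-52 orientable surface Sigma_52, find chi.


For a closed orientable surface of genus g: chi = 2 - 2g.
Here g = 52.
chi = 2 - 2*52 = 2 - 104 = -102

-102


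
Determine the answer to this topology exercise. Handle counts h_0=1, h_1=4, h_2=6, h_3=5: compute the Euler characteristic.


Handles of index k contribute (-1)^k to chi (same as CW cells).
chi = (1) + (-4) + (6) + (-5) = -2

-2


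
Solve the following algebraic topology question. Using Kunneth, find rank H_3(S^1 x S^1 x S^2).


Each S^d has Poincare polynomial 1 + t^d.
The product S^1 x S^1 x S^2 has Poincare polynomial prod(1+t^d_i).
Expanding: b_0=1, b_1=2, b_2=2, b_3=2, b_4=1.
b_3 = 2

2


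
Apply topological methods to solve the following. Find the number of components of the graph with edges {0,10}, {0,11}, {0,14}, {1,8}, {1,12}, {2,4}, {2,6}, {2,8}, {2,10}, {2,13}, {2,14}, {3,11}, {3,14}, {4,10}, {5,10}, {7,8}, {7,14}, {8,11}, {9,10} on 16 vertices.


Run DFS/union-find over 16 vertices.
V = 16, E = 19.
Number of components = 2

2
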